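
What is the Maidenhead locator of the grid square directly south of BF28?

BF27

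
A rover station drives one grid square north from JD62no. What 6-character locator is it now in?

JD62np

Latitude subsquare o = 14; +1 → 15 = p.
The longitude characters are unchanged.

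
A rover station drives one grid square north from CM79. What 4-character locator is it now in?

CN70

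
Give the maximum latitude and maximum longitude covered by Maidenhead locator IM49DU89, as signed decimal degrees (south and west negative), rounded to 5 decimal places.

39.87500, -11.67500

Field I=8, M=12: +8·20° lon, +12·10° lat → SW at lon -20°, lat 30°.
Square 4, 9: +4·2° lon, +9·1° lat → SW at lon -12°, lat 39°.
Subsquare d=3, u=20: +3·0.0833333° lon, +20·0.0416667° lat → SW at lon -11.75°, lat 39.8333°.
Extended square 8, 9: +8·0.00833333° lon, +9·0.00416667° lat → SW at lon -11.6833°, lat 39.8708°.
Cell spans 0.00833333° lon × 0.00416667° lat. NE corner is SW corner plus one full cell.
latitude 39.87500, longitude -11.67500.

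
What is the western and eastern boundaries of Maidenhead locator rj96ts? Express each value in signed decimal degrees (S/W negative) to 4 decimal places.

Field R=17, J=9: +17·20° lon, +9·10° lat → SW at lon 160°, lat 0°.
Square 9, 6: +9·2° lon, +6·1° lat → SW at lon 178°, lat 6°.
Subsquare t=19, s=18: +19·0.0833333° lon, +18·0.0416667° lat → SW at lon 179.583°, lat 6.75°.
Cell spans 0.0833333° lon × 0.0416667° lat.
west 179.5833, east 179.6667.

179.5833, 179.6667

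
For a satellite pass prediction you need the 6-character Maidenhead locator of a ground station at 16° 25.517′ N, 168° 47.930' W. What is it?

Offset from 180°W / 90°S: lon 11.2012°, lat 106.4253°.
Field (20°×10°, letters A–R): 11.2012/20 → 0 → A, 106.4253/10 → 10 → K; chars AK.
Square (2°×1°, digits 0–9): 11.2012/2 → 5, 6.4253/1 → 6; chars 56.
Subsquare (5′×2.5′, letters a–x): 1.2012/0.0833333 → 14 → o, 0.4253/0.0416667 → 10 → k; chars ok.

AK56ok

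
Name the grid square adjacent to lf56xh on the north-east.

LF66ai

Longitude subsquare x = 23; +1 → 24, wraps to 0 = a, carry into square.
Longitude square 5; +1 → 6.
Latitude subsquare h = 7; +1 → 8 = i.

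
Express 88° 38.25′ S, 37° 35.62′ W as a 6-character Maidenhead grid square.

HA11ei

Offset from 180°W / 90°S: lon 142.4063°, lat 1.3625°.
Field: 142.4063/20 → 7 → H, 1.3625/10 → 0 → A; chars HA.
Square: 2.4063/2 → 1, 1.3625/1 → 1; chars 11.
Subsquare: 0.4063/0.0833333 → 4 → e, 0.3625/0.0416667 → 8 → i; chars ei.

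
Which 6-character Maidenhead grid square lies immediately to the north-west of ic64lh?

IC64ki

Longitude subsquare l = 11; −1 → 10 = k.
Latitude subsquare h = 7; +1 → 8 = i.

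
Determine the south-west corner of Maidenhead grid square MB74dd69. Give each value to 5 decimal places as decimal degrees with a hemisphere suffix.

75.83750° S, 74.30000° E

Field M=12, B=1: +12·20° lon, +1·10° lat → SW at lon 60°, lat -80°.
Square 7, 4: +7·2° lon, +4·1° lat → SW at lon 74°, lat -76°.
Subsquare d=3, d=3: +3·0.0833333° lon, +3·0.0416667° lat → SW at lon 74.25°, lat -75.875°.
Extended square 6, 9: +6·0.00833333° lon, +9·0.00416667° lat → SW at lon 74.3°, lat -75.8375°.
latitude 75.83750° S, longitude 74.30000° E.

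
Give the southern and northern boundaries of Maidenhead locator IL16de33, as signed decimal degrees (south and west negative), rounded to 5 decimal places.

Field I=8, L=11: +8·20° lon, +11·10° lat → SW at lon -20°, lat 20°.
Square 1, 6: +1·2° lon, +6·1° lat → SW at lon -18°, lat 26°.
Subsquare d=3, e=4: +3·0.0833333° lon, +4·0.0416667° lat → SW at lon -17.75°, lat 26.1667°.
Extended square 3, 3: +3·0.00833333° lon, +3·0.00416667° lat → SW at lon -17.725°, lat 26.1792°.
Cell spans 0.00833333° lon × 0.00416667° lat.
south 26.17917, north 26.18333.

26.17917, 26.18333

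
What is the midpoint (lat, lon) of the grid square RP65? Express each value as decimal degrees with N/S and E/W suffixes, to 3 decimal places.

Field R=17, P=15: +17·20° lon, +15·10° lat → SW at lon 160°, lat 60°.
Square 6, 5: +6·2° lon, +5·1° lat → SW at lon 172°, lat 65°.
Cell spans 2° lon × 1° lat. Centre is SW corner plus half of each.
latitude 65.500° N, longitude 173.000° E.

65.500° N, 173.000° E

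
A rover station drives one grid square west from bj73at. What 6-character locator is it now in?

Longitude subsquare a = 0; −1 → -1, wraps to 23 = x, carry into square.
Longitude square 7; −1 → 6.
The latitude characters are unchanged.

BJ63xt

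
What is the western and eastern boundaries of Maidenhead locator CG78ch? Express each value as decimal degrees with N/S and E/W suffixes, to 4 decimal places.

125.8333° W, 125.7500° W

Field C=2, G=6: +2·20° lon, +6·10° lat → SW at lon -140°, lat -30°.
Square 7, 8: +7·2° lon, +8·1° lat → SW at lon -126°, lat -22°.
Subsquare c=2, h=7: +2·0.0833333° lon, +7·0.0416667° lat → SW at lon -125.833°, lat -21.7083°.
Cell spans 0.0833333° lon × 0.0416667° lat.
west 125.8333° W, east 125.7500° W.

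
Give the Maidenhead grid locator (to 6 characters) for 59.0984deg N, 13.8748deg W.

Offset from 180°W / 90°S: lon 166.1252°, lat 149.0984°.
Field (20°×10°, letters A–R): lon ⌊166.1252/20⌋ = 8 → I; lat ⌊149.0984/10⌋ = 14 → O.
Square (2°×1°, digits 0–9): lon ⌊6.1252/2⌋ = 3; lat ⌊9.0984/1⌋ = 9.
Subsquare (5′×2.5′, letters a–x): lon ⌊0.1252/0.0833333⌋ = 1 → b; lat ⌊0.0984/0.0416667⌋ = 2 → c.

IO39bc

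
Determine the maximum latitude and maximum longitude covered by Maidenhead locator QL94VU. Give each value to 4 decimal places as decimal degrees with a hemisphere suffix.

24.8750° N, 159.8333° E

Field Q=16, L=11: +16·20° lon, +11·10° lat → SW at lon 140°, lat 20°.
Square 9, 4: +9·2° lon, +4·1° lat → SW at lon 158°, lat 24°.
Subsquare v=21, u=20: +21·0.0833333° lon, +20·0.0416667° lat → SW at lon 159.75°, lat 24.8333°.
Cell spans 0.0833333° lon × 0.0416667° lat. NE corner is SW corner plus one full cell.
latitude 24.8750° N, longitude 159.8333° E.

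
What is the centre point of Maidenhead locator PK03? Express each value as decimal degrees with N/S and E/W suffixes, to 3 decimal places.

Field P=15, K=10: +15·20° lon, +10·10° lat → SW at lon 120°, lat 10°.
Square 0, 3: +0·2° lon, +3·1° lat → SW at lon 120°, lat 13°.
Cell spans 2° lon × 1° lat. Centre is SW corner plus half of each.
latitude 13.500° N, longitude 121.000° E.

13.500° N, 121.000° E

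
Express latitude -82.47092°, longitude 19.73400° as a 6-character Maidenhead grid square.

JA97um

Add 180° to longitude and 90° to latitude: 199.7340, 7.5291.
Field: lon ⌊199.7340/20⌋ = 9 → J; lat ⌊7.5291/10⌋ = 0 → A.
Square: lon ⌊19.7340/2⌋ = 9; lat ⌊7.5291/1⌋ = 7.
Subsquare: lon ⌊1.7340/0.0833333⌋ = 20 → u; lat ⌊0.5291/0.0416667⌋ = 12 → m.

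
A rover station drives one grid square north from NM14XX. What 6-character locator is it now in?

NM15xa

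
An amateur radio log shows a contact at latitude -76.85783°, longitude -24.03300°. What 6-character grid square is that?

HB73xd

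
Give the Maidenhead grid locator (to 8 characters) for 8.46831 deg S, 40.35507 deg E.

Offset from 180°W / 90°S: lon 220.35507°, lat 81.53169°.
Field (20°×10°, letters A–R): lon ⌊220.35507/20⌋ = 11 → L; lat ⌊81.53169/10⌋ = 8 → I.
Square (2°×1°, digits 0–9): lon ⌊0.35507/2⌋ = 0; lat ⌊1.53169/1⌋ = 1.
Subsquare (5′×2.5′, letters a–x): lon ⌊0.35507/0.0833333⌋ = 4 → e; lat ⌊0.53169/0.0416667⌋ = 12 → m.
Extended square (30″×15″, digits 0–9): lon ⌊0.02174/0.00833333⌋ = 2; lat ⌊0.03169/0.00416667⌋ = 7.

LI01em27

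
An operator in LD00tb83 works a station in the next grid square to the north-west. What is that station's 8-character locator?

LD00tb74

Longitude extended square 8; −1 → 7.
Latitude extended square 3; +1 → 4.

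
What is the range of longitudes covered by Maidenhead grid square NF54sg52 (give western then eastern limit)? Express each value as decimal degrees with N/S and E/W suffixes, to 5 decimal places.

Field N=13, F=5: +13·20° lon, +5·10° lat → SW at lon 80°, lat -40°.
Square 5, 4: +5·2° lon, +4·1° lat → SW at lon 90°, lat -36°.
Subsquare s=18, g=6: +18·0.0833333° lon, +6·0.0416667° lat → SW at lon 91.5°, lat -35.75°.
Extended square 5, 2: +5·0.00833333° lon, +2·0.00416667° lat → SW at lon 91.5417°, lat -35.7417°.
Cell spans 0.00833333° lon × 0.00416667° lat.
west 91.54167° E, east 91.55000° E.

91.54167° E, 91.55000° E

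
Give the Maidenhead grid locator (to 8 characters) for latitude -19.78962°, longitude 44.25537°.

LH20df00

Offset from 180°W / 90°S: lon 224.25537°, lat 70.21038°.
Field: lon ⌊224.25537/20⌋ = 11 → L; lat ⌊70.21038/10⌋ = 7 → H.
Square: lon ⌊4.25537/2⌋ = 2; lat ⌊0.21038/1⌋ = 0.
Subsquare: lon ⌊0.25537/0.0833333⌋ = 3 → d; lat ⌊0.21038/0.0416667⌋ = 5 → f.
Extended square: lon ⌊0.00537/0.00833333⌋ = 0; lat ⌊0.00205/0.00416667⌋ = 0.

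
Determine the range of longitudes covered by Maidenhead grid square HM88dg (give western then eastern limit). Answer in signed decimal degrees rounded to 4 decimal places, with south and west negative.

-23.7500, -23.6667

Field H=7, M=12: +7·20° lon, +12·10° lat → SW at lon -40°, lat 30°.
Square 8, 8: +8·2° lon, +8·1° lat → SW at lon -24°, lat 38°.
Subsquare d=3, g=6: +3·0.0833333° lon, +6·0.0416667° lat → SW at lon -23.75°, lat 38.25°.
Cell spans 0.0833333° lon × 0.0416667° lat.
west -23.7500, east -23.6667.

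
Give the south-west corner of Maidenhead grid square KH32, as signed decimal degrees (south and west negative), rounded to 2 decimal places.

-18.00, 26.00

Field K=10, H=7: +10·20° lon, +7·10° lat → SW at lon 20°, lat -20°.
Square 3, 2: +3·2° lon, +2·1° lat → SW at lon 26°, lat -18°.
latitude -18.00, longitude 26.00.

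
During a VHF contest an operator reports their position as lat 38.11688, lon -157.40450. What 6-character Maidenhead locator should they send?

BM18hc

Shift to the Maidenhead origin (180°W, 90°S): lon 22.5955, lat 128.1169.
Field (20°×10°, letters A–R): lon ⌊22.5955/20⌋ = 1 → B; lat ⌊128.1169/10⌋ = 12 → M.
Square (2°×1°, digits 0–9): lon ⌊2.5955/2⌋ = 1; lat ⌊8.1169/1⌋ = 8.
Subsquare (5′×2.5′, letters a–x): lon ⌊0.5955/0.0833333⌋ = 7 → h; lat ⌊0.1169/0.0416667⌋ = 2 → c.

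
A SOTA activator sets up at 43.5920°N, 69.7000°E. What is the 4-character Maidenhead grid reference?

Shift to the Maidenhead origin (180°W, 90°S): lon 249.70, lat 133.59.
Field: 249.70/20 → 12 → M, 133.59/10 → 13 → N; chars MN.
Square: 9.70/2 → 4, 3.59/1 → 3; chars 43.

MN43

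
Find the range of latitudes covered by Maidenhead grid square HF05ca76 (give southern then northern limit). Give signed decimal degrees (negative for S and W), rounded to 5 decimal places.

Field H=7, F=5: +7·20° lon, +5·10° lat → SW at lon -40°, lat -40°.
Square 0, 5: +0·2° lon, +5·1° lat → SW at lon -40°, lat -35°.
Subsquare c=2, a=0: +2·0.0833333° lon, +0·0.0416667° lat → SW at lon -39.8333°, lat -35°.
Extended square 7, 6: +7·0.00833333° lon, +6·0.00416667° lat → SW at lon -39.775°, lat -34.975°.
Cell spans 0.00833333° lon × 0.00416667° lat.
south -34.97500, north -34.97083.

-34.97500, -34.97083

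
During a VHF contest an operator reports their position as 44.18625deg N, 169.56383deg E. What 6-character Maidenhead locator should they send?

Offset from 180°W / 90°S: lon 349.5638°, lat 134.1863°.
Field: 349.5638/20 → 17 → R, 134.1863/10 → 13 → N; chars RN.
Square: 9.5638/2 → 4, 4.1863/1 → 4; chars 44.
Subsquare: 1.5638/0.0833333 → 18 → s, 0.1863/0.0416667 → 4 → e; chars se.

RN44se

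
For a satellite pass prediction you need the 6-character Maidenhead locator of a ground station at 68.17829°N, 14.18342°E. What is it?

Shift to the Maidenhead origin (180°W, 90°S): lon 194.1834, lat 158.1783.
Field: 194.1834/20 → 9 → J, 158.1783/10 → 15 → P; chars JP.
Square: 14.1834/2 → 7, 8.1783/1 → 8; chars 78.
Subsquare: 0.1834/0.0833333 → 2 → c, 0.1783/0.0416667 → 4 → e; chars ce.

JP78ce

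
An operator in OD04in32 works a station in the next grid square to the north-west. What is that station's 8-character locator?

OD04in23

Longitude extended square 3; −1 → 2.
Latitude extended square 2; +1 → 3.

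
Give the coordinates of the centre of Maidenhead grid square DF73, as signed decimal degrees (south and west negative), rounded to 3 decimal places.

Field D=3, F=5: +3·20° lon, +5·10° lat → SW at lon -120°, lat -40°.
Square 7, 3: +7·2° lon, +3·1° lat → SW at lon -106°, lat -37°.
Cell spans 2° lon × 1° lat. Centre is SW corner plus half of each.
latitude -36.500, longitude -105.000.

-36.500, -105.000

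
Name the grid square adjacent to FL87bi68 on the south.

Latitude extended square 8; −1 → 7.
The longitude characters are unchanged.

FL87bi67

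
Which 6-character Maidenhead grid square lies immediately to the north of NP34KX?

Latitude subsquare x = 23; +1 → 24, wraps to 0 = a, carry into square.
Latitude square 4; +1 → 5.
The longitude characters are unchanged.

NP35ka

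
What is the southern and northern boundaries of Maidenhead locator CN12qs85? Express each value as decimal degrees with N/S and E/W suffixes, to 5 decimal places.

Field C=2, N=13: +2·20° lon, +13·10° lat → SW at lon -140°, lat 40°.
Square 1, 2: +1·2° lon, +2·1° lat → SW at lon -138°, lat 42°.
Subsquare q=16, s=18: +16·0.0833333° lon, +18·0.0416667° lat → SW at lon -136.667°, lat 42.75°.
Extended square 8, 5: +8·0.00833333° lon, +5·0.00416667° lat → SW at lon -136.6°, lat 42.7708°.
Cell spans 0.00833333° lon × 0.00416667° lat.
south 42.77083° N, north 42.77500° N.

42.77083° N, 42.77500° N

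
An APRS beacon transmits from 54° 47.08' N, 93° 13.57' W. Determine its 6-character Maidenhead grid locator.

EO34js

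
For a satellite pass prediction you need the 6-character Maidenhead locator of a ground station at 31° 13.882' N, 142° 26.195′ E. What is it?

QM11ff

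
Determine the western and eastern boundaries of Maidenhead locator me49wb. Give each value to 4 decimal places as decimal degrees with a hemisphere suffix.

69.8333° E, 69.9167° E

Field M=12, E=4: +12·20° lon, +4·10° lat → SW at lon 60°, lat -50°.
Square 4, 9: +4·2° lon, +9·1° lat → SW at lon 68°, lat -41°.
Subsquare w=22, b=1: +22·0.0833333° lon, +1·0.0416667° lat → SW at lon 69.8333°, lat -40.9583°.
Cell spans 0.0833333° lon × 0.0416667° lat.
west 69.8333° E, east 69.9167° E.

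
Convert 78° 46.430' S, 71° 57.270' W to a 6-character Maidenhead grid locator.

FB41af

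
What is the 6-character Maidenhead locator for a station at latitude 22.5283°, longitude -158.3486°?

Offset from 180°W / 90°S: lon 21.6514°, lat 112.5283°.
Field: lon ⌊21.6514/20⌋ = 1 → B; lat ⌊112.5283/10⌋ = 11 → L.
Square: lon ⌊1.6514/2⌋ = 0; lat ⌊2.5283/1⌋ = 2.
Subsquare: lon ⌊1.6514/0.0833333⌋ = 19 → t; lat ⌊0.5283/0.0416667⌋ = 12 → m.

BL02tm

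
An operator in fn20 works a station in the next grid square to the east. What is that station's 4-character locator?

Longitude square 2; +1 → 3.
The latitude characters are unchanged.

FN30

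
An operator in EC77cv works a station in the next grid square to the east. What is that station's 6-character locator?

Longitude subsquare c = 2; +1 → 3 = d.
The latitude characters are unchanged.

EC77dv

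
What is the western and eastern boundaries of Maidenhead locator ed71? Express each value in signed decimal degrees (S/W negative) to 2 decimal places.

-86.00, -84.00

Field E=4, D=3: +4·20° lon, +3·10° lat → SW at lon -100°, lat -60°.
Square 7, 1: +7·2° lon, +1·1° lat → SW at lon -86°, lat -59°.
Cell spans 2° lon × 1° lat.
west -86.00, east -84.00.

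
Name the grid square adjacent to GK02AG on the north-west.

FK92xh

Longitude subsquare a = 0; −1 → -1, wraps to 23 = x, carry into square.
Longitude square 0; −1 → -1, wraps to 9, carry into field.
Longitude field G = 6; −1 → 5 = F.
Latitude subsquare g = 6; +1 → 7 = h.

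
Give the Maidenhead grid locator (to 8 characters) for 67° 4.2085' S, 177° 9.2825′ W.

AC12kw13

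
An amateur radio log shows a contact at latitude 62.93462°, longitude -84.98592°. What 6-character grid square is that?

Shift to the Maidenhead origin (180°W, 90°S): lon 95.0141, lat 152.9346.
Field: 95.0141/20 → 4 → E, 152.9346/10 → 15 → P; chars EP.
Square: 15.0141/2 → 7, 2.9346/1 → 2; chars 72.
Subsquare: 1.0141/0.0833333 → 12 → m, 0.9346/0.0416667 → 22 → w; chars mw.

EP72mw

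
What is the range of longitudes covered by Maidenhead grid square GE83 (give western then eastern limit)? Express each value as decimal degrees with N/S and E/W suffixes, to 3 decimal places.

44.000° W, 42.000° W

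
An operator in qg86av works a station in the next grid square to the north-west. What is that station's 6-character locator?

QG76xw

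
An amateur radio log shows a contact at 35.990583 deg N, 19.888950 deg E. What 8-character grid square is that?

JM95wx67

Offset from 180°W / 90°S: lon 199.88895°, lat 125.99058°.
Field: 199.88895/20 → 9 → J, 125.99058/10 → 12 → M; chars JM.
Square: 19.88895/2 → 9, 5.99058/1 → 5; chars 95.
Subsquare: 1.88895/0.0833333 → 22 → w, 0.99058/0.0416667 → 23 → x; chars wx.
Extended square: 0.05562/0.00833333 → 6, 0.03225/0.00416667 → 7; chars 67.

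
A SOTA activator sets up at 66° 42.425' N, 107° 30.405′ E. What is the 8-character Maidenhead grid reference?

Shift to the Maidenhead origin (180°W, 90°S): lon 287.50675, lat 156.70708.
Field: lon ⌊287.50675/20⌋ = 14 → O; lat ⌊156.70708/10⌋ = 15 → P.
Square: lon ⌊7.50675/2⌋ = 3; lat ⌊6.70708/1⌋ = 6.
Subsquare: lon ⌊1.50675/0.0833333⌋ = 18 → s; lat ⌊0.70708/0.0416667⌋ = 16 → q.
Extended square: lon ⌊0.00675/0.00833333⌋ = 0; lat ⌊0.04042/0.00416667⌋ = 9.

OP36sq09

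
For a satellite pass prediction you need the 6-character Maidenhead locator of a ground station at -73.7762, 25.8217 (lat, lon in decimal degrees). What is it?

KB26vf

Shift to the Maidenhead origin (180°W, 90°S): lon 205.8217, lat 16.2238.
Field (20°×10°, letters A–R): 205.8217/20 → 10 → K, 16.2238/10 → 1 → B; chars KB.
Square (2°×1°, digits 0–9): 5.8217/2 → 2, 6.2238/1 → 6; chars 26.
Subsquare (5′×2.5′, letters a–x): 1.8217/0.0833333 → 21 → v, 0.2238/0.0416667 → 5 → f; chars vf.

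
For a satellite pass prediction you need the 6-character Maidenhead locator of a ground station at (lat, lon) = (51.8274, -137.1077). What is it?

CO11kt

Shift to the Maidenhead origin (180°W, 90°S): lon 42.8923, lat 141.8274.
Field: 42.8923/20 → 2 → C, 141.8274/10 → 14 → O; chars CO.
Square: 2.8923/2 → 1, 1.8274/1 → 1; chars 11.
Subsquare: 0.8923/0.0833333 → 10 → k, 0.8274/0.0416667 → 19 → t; chars kt.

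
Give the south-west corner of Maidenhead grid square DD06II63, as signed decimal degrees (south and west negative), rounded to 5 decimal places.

-53.65417, -119.28333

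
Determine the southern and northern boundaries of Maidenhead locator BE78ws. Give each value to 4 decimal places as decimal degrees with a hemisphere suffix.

Field B=1, E=4: +1·20° lon, +4·10° lat → SW at lon -160°, lat -50°.
Square 7, 8: +7·2° lon, +8·1° lat → SW at lon -146°, lat -42°.
Subsquare w=22, s=18: +22·0.0833333° lon, +18·0.0416667° lat → SW at lon -144.167°, lat -41.25°.
Cell spans 0.0833333° lon × 0.0416667° lat.
south 41.2500° S, north 41.2083° S.

41.2500° S, 41.2083° S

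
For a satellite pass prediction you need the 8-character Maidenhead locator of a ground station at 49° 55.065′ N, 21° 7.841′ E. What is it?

KN09nw50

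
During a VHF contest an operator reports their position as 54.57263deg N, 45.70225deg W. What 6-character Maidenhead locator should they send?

GO74dn

Shift to the Maidenhead origin (180°W, 90°S): lon 134.2978, lat 144.5726.
Field: lon ⌊134.2978/20⌋ = 6 → G; lat ⌊144.5726/10⌋ = 14 → O.
Square: lon ⌊14.2978/2⌋ = 7; lat ⌊4.5726/1⌋ = 4.
Subsquare: lon ⌊0.2978/0.0833333⌋ = 3 → d; lat ⌊0.5726/0.0416667⌋ = 13 → n.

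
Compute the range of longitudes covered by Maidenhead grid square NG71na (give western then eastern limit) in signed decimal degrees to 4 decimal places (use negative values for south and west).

95.0833, 95.1667

Field N=13, G=6: +13·20° lon, +6·10° lat → SW at lon 80°, lat -30°.
Square 7, 1: +7·2° lon, +1·1° lat → SW at lon 94°, lat -29°.
Subsquare n=13, a=0: +13·0.0833333° lon, +0·0.0416667° lat → SW at lon 95.0833°, lat -29°.
Cell spans 0.0833333° lon × 0.0416667° lat.
west 95.0833, east 95.1667.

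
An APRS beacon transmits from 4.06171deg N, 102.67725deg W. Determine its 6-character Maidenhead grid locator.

DJ84pb

Shift to the Maidenhead origin (180°W, 90°S): lon 77.3227, lat 94.0617.
Field: lon ⌊77.3227/20⌋ = 3 → D; lat ⌊94.0617/10⌋ = 9 → J.
Square: lon ⌊17.3227/2⌋ = 8; lat ⌊4.0617/1⌋ = 4.
Subsquare: lon ⌊1.3227/0.0833333⌋ = 15 → p; lat ⌊0.0617/0.0416667⌋ = 1 → b.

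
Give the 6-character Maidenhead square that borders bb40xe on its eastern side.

BB50ae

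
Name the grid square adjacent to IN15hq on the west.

IN15gq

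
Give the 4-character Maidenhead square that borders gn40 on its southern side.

GM49

Latitude square 0; −1 → -1, wraps to 9, carry into field.
Latitude field N = 13; −1 → 12 = M.
The longitude characters are unchanged.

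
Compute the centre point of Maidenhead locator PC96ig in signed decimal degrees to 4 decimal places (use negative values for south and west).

-63.7292, 138.7083

Field P=15, C=2: +15·20° lon, +2·10° lat → SW at lon 120°, lat -70°.
Square 9, 6: +9·2° lon, +6·1° lat → SW at lon 138°, lat -64°.
Subsquare i=8, g=6: +8·0.0833333° lon, +6·0.0416667° lat → SW at lon 138.667°, lat -63.75°.
Cell spans 0.0833333° lon × 0.0416667° lat. Centre is SW corner plus half of each.
latitude -63.7292, longitude 138.7083.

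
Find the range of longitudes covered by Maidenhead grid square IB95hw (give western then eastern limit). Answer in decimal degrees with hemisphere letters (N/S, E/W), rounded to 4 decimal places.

1.4167° W, 1.3333° W

Field I=8, B=1: +8·20° lon, +1·10° lat → SW at lon -20°, lat -80°.
Square 9, 5: +9·2° lon, +5·1° lat → SW at lon -2°, lat -75°.
Subsquare h=7, w=22: +7·0.0833333° lon, +22·0.0416667° lat → SW at lon -1.41667°, lat -74.0833°.
Cell spans 0.0833333° lon × 0.0416667° lat.
west 1.4167° W, east 1.3333° W.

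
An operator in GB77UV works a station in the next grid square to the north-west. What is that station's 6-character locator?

GB77tw

Longitude subsquare u = 20; −1 → 19 = t.
Latitude subsquare v = 21; +1 → 22 = w.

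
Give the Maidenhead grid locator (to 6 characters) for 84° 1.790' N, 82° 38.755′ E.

Offset from 180°W / 90°S: lon 262.6459°, lat 174.0298°.
Field: 262.6459/20 → 13 → N, 174.0298/10 → 17 → R; chars NR.
Square: 2.6459/2 → 1, 4.0298/1 → 4; chars 14.
Subsquare: 0.6459/0.0833333 → 7 → h, 0.0298/0.0416667 → 0 → a; chars ha.

NR14ha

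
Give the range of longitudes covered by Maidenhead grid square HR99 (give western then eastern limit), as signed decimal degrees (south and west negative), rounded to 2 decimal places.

Field H=7, R=17: +7·20° lon, +17·10° lat → SW at lon -40°, lat 80°.
Square 9, 9: +9·2° lon, +9·1° lat → SW at lon -22°, lat 89°.
Cell spans 2° lon × 1° lat.
west -22.00, east -20.00.

-22.00, -20.00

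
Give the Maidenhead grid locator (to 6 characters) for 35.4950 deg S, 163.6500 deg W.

Shift to the Maidenhead origin (180°W, 90°S): lon 16.3500, lat 54.5050.
Field: 16.3500/20 → 0 → A, 54.5050/10 → 5 → F; chars AF.
Square: 16.3500/2 → 8, 4.5050/1 → 4; chars 84.
Subsquare: 0.3500/0.0833333 → 4 → e, 0.5050/0.0416667 → 12 → m; chars em.

AF84em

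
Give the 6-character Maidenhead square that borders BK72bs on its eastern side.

BK72cs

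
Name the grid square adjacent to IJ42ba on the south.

IJ41bx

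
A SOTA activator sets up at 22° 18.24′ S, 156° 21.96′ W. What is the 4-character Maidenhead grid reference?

BG17

Offset from 180°W / 90°S: lon 23.63°, lat 67.70°.
Field: 23.63/20 → 1 → B, 67.70/10 → 6 → G; chars BG.
Square: 3.63/2 → 1, 7.70/1 → 7; chars 17.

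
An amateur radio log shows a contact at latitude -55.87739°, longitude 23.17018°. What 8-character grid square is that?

Add 180° to longitude and 90° to latitude: 203.17018, 34.12261.
Field: 203.17018/20 → 10 → K, 34.12261/10 → 3 → D; chars KD.
Square: 3.17018/2 → 1, 4.12261/1 → 4; chars 14.
Subsquare: 1.17018/0.0833333 → 14 → o, 0.12261/0.0416667 → 2 → c; chars oc.
Extended square: 0.00351/0.00833333 → 0, 0.03928/0.00416667 → 9; chars 09.

KD14oc09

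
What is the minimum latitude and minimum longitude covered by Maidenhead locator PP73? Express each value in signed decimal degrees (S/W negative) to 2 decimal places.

Field P=15, P=15: +15·20° lon, +15·10° lat → SW at lon 120°, lat 60°.
Square 7, 3: +7·2° lon, +3·1° lat → SW at lon 134°, lat 63°.
latitude 63.00, longitude 134.00.

63.00, 134.00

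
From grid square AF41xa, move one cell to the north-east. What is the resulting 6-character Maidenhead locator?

Longitude subsquare x = 23; +1 → 24, wraps to 0 = a, carry into square.
Longitude square 4; +1 → 5.
Latitude subsquare a = 0; +1 → 1 = b.

AF51ab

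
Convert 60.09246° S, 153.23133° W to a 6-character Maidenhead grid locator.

Add 180° to longitude and 90° to latitude: 26.7687, 29.9075.
Field: lon ⌊26.7687/20⌋ = 1 → B; lat ⌊29.9075/10⌋ = 2 → C.
Square: lon ⌊6.7687/2⌋ = 3; lat ⌊9.9075/1⌋ = 9.
Subsquare: lon ⌊0.7687/0.0833333⌋ = 9 → j; lat ⌊0.9075/0.0416667⌋ = 21 → v.

BC39jv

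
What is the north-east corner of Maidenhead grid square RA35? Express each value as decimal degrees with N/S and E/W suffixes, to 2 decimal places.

Field R=17, A=0: +17·20° lon, +0·10° lat → SW at lon 160°, lat -90°.
Square 3, 5: +3·2° lon, +5·1° lat → SW at lon 166°, lat -85°.
Cell spans 2° lon × 1° lat. NE corner is SW corner plus one full cell.
latitude 84.00° S, longitude 168.00° E.

84.00° S, 168.00° E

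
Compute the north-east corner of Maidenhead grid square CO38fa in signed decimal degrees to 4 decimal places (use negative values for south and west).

58.0417, -133.5000

Field C=2, O=14: +2·20° lon, +14·10° lat → SW at lon -140°, lat 50°.
Square 3, 8: +3·2° lon, +8·1° lat → SW at lon -134°, lat 58°.
Subsquare f=5, a=0: +5·0.0833333° lon, +0·0.0416667° lat → SW at lon -133.583°, lat 58°.
Cell spans 0.0833333° lon × 0.0416667° lat. NE corner is SW corner plus one full cell.
latitude 58.0417, longitude -133.5000.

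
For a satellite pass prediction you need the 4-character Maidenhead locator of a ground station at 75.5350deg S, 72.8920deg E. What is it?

MB64

Add 180° to longitude and 90° to latitude: 252.89, 14.47.
Field: 252.89/20 → 12 → M, 14.47/10 → 1 → B; chars MB.
Square: 12.89/2 → 6, 4.47/1 → 4; chars 64.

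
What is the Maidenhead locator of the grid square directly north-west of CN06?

Longitude square 0; −1 → -1, wraps to 9, carry into field.
Longitude field C = 2; −1 → 1 = B.
Latitude square 6; +1 → 7.

BN97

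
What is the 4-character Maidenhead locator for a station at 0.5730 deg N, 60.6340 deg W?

FJ90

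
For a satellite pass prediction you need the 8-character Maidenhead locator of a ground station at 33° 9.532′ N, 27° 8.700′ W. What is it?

HM63kd28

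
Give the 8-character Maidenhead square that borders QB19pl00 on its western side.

QB19ol90

Longitude extended square 0; −1 → -1, wraps to 9, carry into subsquare.
Longitude subsquare p = 15; −1 → 14 = o.
The latitude characters are unchanged.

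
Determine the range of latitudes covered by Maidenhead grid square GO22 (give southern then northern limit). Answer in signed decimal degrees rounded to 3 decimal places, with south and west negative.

Field G=6, O=14: +6·20° lon, +14·10° lat → SW at lon -60°, lat 50°.
Square 2, 2: +2·2° lon, +2·1° lat → SW at lon -56°, lat 52°.
Cell spans 2° lon × 1° lat.
south 52.000, north 53.000.

52.000, 53.000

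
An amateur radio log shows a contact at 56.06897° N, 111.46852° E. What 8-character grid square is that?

OO56rb66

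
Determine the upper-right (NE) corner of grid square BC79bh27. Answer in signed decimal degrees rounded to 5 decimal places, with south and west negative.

Field B=1, C=2: +1·20° lon, +2·10° lat → SW at lon -160°, lat -70°.
Square 7, 9: +7·2° lon, +9·1° lat → SW at lon -146°, lat -61°.
Subsquare b=1, h=7: +1·0.0833333° lon, +7·0.0416667° lat → SW at lon -145.917°, lat -60.7083°.
Extended square 2, 7: +2·0.00833333° lon, +7·0.00416667° lat → SW at lon -145.9°, lat -60.6792°.
Cell spans 0.00833333° lon × 0.00416667° lat. NE corner is SW corner plus one full cell.
latitude -60.67500, longitude -145.89167.

-60.67500, -145.89167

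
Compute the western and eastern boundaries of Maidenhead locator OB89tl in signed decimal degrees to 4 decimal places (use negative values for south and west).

117.5833, 117.6667

Field O=14, B=1: +14·20° lon, +1·10° lat → SW at lon 100°, lat -80°.
Square 8, 9: +8·2° lon, +9·1° lat → SW at lon 116°, lat -71°.
Subsquare t=19, l=11: +19·0.0833333° lon, +11·0.0416667° lat → SW at lon 117.583°, lat -70.5417°.
Cell spans 0.0833333° lon × 0.0416667° lat.
west 117.5833, east 117.6667.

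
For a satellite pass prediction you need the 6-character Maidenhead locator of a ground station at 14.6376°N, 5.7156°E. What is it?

Offset from 180°W / 90°S: lon 185.7156°, lat 104.6376°.
Field: lon ⌊185.7156/20⌋ = 9 → J; lat ⌊104.6376/10⌋ = 10 → K.
Square: lon ⌊5.7156/2⌋ = 2; lat ⌊4.6376/1⌋ = 4.
Subsquare: lon ⌊1.7156/0.0833333⌋ = 20 → u; lat ⌊0.6376/0.0416667⌋ = 15 → p.

JK24up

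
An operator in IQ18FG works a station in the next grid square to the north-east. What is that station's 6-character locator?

Longitude subsquare f = 5; +1 → 6 = g.
Latitude subsquare g = 6; +1 → 7 = h.

IQ18gh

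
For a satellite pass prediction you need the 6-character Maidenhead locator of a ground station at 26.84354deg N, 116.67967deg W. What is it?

DL16pu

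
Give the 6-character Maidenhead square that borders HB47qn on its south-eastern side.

HB47rm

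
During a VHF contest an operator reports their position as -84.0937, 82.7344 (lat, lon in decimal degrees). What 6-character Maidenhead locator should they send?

Offset from 180°W / 90°S: lon 262.7344°, lat 5.9063°.
Field: lon ⌊262.7344/20⌋ = 13 → N; lat ⌊5.9063/10⌋ = 0 → A.
Square: lon ⌊2.7344/2⌋ = 1; lat ⌊5.9063/1⌋ = 5.
Subsquare: lon ⌊0.7344/0.0833333⌋ = 8 → i; lat ⌊0.9063/0.0416667⌋ = 21 → v.

NA15iv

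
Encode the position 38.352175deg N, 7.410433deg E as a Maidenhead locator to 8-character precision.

JM38qi94

Shift to the Maidenhead origin (180°W, 90°S): lon 187.41043, lat 128.35217.
Field (20°×10°, letters A–R): 187.41043/20 → 9 → J, 128.35217/10 → 12 → M; chars JM.
Square (2°×1°, digits 0–9): 7.41043/2 → 3, 8.35217/1 → 8; chars 38.
Subsquare (5′×2.5′, letters a–x): 1.41043/0.0833333 → 16 → q, 0.35217/0.0416667 → 8 → i; chars qi.
Extended square (30″×15″, digits 0–9): 0.07710/0.00833333 → 9, 0.01884/0.00416667 → 4; chars 94.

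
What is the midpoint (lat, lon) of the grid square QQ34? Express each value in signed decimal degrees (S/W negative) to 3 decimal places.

74.500, 147.000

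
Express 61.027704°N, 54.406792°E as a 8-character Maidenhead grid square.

LP71ea86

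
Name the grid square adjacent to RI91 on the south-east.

AI00

Longitude square 9; +1 → 10, wraps to 0, carry into field.
Longitude field R = 17; +1 → 18, wraps to 0 = A, wrapping around the antimeridian.
Latitude square 1; −1 → 0.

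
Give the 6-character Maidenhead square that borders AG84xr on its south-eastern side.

AG94aq

Longitude subsquare x = 23; +1 → 24, wraps to 0 = a, carry into square.
Longitude square 8; +1 → 9.
Latitude subsquare r = 17; −1 → 16 = q.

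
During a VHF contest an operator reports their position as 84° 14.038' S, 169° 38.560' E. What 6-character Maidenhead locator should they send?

RA45ts

Offset from 180°W / 90°S: lon 349.6427°, lat 5.7660°.
Field: 349.6427/20 → 17 → R, 5.7660/10 → 0 → A; chars RA.
Square: 9.6427/2 → 4, 5.7660/1 → 5; chars 45.
Subsquare: 1.6427/0.0833333 → 19 → t, 0.7660/0.0416667 → 18 → s; chars ts.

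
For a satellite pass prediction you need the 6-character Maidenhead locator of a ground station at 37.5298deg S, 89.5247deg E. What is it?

NF42sl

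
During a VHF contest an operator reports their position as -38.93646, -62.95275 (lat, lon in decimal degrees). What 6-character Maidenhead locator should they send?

FF81mb

Add 180° to longitude and 90° to latitude: 117.0472, 51.0635.
Field (20°×10°, letters A–R): 117.0472/20 → 5 → F, 51.0635/10 → 5 → F; chars FF.
Square (2°×1°, digits 0–9): 17.0472/2 → 8, 1.0635/1 → 1; chars 81.
Subsquare (5′×2.5′, letters a–x): 1.0472/0.0833333 → 12 → m, 0.0635/0.0416667 → 1 → b; chars mb.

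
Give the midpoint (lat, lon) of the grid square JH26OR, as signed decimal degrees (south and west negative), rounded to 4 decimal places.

Field J=9, H=7: +9·20° lon, +7·10° lat → SW at lon 0°, lat -20°.
Square 2, 6: +2·2° lon, +6·1° lat → SW at lon 4°, lat -14°.
Subsquare o=14, r=17: +14·0.0833333° lon, +17·0.0416667° lat → SW at lon 5.16667°, lat -13.2917°.
Cell spans 0.0833333° lon × 0.0416667° lat. Centre is SW corner plus half of each.
latitude -13.2708, longitude 5.2083.

-13.2708, 5.2083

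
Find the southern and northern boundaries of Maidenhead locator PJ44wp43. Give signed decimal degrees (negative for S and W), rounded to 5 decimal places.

Field P=15, J=9: +15·20° lon, +9·10° lat → SW at lon 120°, lat 0°.
Square 4, 4: +4·2° lon, +4·1° lat → SW at lon 128°, lat 4°.
Subsquare w=22, p=15: +22·0.0833333° lon, +15·0.0416667° lat → SW at lon 129.833°, lat 4.625°.
Extended square 4, 3: +4·0.00833333° lon, +3·0.00416667° lat → SW at lon 129.867°, lat 4.6375°.
Cell spans 0.00833333° lon × 0.00416667° lat.
south 4.63750, north 4.64167.

4.63750, 4.64167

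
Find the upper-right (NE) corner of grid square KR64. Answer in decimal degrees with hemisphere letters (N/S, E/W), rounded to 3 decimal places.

85.000° N, 34.000° E

Field K=10, R=17: +10·20° lon, +17·10° lat → SW at lon 20°, lat 80°.
Square 6, 4: +6·2° lon, +4·1° lat → SW at lon 32°, lat 84°.
Cell spans 2° lon × 1° lat. NE corner is SW corner plus one full cell.
latitude 85.000° N, longitude 34.000° E.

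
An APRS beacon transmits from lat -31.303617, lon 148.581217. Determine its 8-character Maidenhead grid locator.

Add 180° to longitude and 90° to latitude: 328.58122, 58.69638.
Field: 328.58122/20 → 16 → Q, 58.69638/10 → 5 → F; chars QF.
Square: 8.58122/2 → 4, 8.69638/1 → 8; chars 48.
Subsquare: 0.58122/0.0833333 → 6 → g, 0.69638/0.0416667 → 16 → q; chars gq.
Extended square: 0.08122/0.00833333 → 9, 0.02972/0.00416667 → 7; chars 97.

QF48gq97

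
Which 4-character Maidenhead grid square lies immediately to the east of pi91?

QI01

Longitude square 9; +1 → 10, wraps to 0, carry into field.
Longitude field P = 15; +1 → 16 = Q.
The latitude characters are unchanged.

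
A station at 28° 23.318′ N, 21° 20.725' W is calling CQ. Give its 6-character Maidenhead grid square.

HL98hj

Add 180° to longitude and 90° to latitude: 158.6546, 118.3886.
Field: lon ⌊158.6546/20⌋ = 7 → H; lat ⌊118.3886/10⌋ = 11 → L.
Square: lon ⌊18.6546/2⌋ = 9; lat ⌊8.3886/1⌋ = 8.
Subsquare: lon ⌊0.6546/0.0833333⌋ = 7 → h; lat ⌊0.3886/0.0416667⌋ = 9 → j.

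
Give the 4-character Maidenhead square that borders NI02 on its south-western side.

Longitude square 0; −1 → -1, wraps to 9, carry into field.
Longitude field N = 13; −1 → 12 = M.
Latitude square 2; −1 → 1.

MI91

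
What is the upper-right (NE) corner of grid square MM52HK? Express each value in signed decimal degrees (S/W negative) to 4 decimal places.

32.4583, 70.6667

Field M=12, M=12: +12·20° lon, +12·10° lat → SW at lon 60°, lat 30°.
Square 5, 2: +5·2° lon, +2·1° lat → SW at lon 70°, lat 32°.
Subsquare h=7, k=10: +7·0.0833333° lon, +10·0.0416667° lat → SW at lon 70.5833°, lat 32.4167°.
Cell spans 0.0833333° lon × 0.0416667° lat. NE corner is SW corner plus one full cell.
latitude 32.4583, longitude 70.6667.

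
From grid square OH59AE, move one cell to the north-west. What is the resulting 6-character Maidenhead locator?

OH49xf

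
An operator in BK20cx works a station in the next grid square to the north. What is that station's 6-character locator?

Latitude subsquare x = 23; +1 → 24, wraps to 0 = a, carry into square.
Latitude square 0; +1 → 1.
The longitude characters are unchanged.

BK21ca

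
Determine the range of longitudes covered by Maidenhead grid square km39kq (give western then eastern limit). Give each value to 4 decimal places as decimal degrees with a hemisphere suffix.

26.8333° E, 26.9167° E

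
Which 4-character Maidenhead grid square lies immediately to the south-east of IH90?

JG09

Longitude square 9; +1 → 10, wraps to 0, carry into field.
Longitude field I = 8; +1 → 9 = J.
Latitude square 0; −1 → -1, wraps to 9, carry into field.
Latitude field H = 7; −1 → 6 = G.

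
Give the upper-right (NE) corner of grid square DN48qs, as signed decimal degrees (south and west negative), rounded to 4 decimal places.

Field D=3, N=13: +3·20° lon, +13·10° lat → SW at lon -120°, lat 40°.
Square 4, 8: +4·2° lon, +8·1° lat → SW at lon -112°, lat 48°.
Subsquare q=16, s=18: +16·0.0833333° lon, +18·0.0416667° lat → SW at lon -110.667°, lat 48.75°.
Cell spans 0.0833333° lon × 0.0416667° lat. NE corner is SW corner plus one full cell.
latitude 48.7917, longitude -110.5833.

48.7917, -110.5833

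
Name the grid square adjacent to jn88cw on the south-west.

Longitude subsquare c = 2; −1 → 1 = b.
Latitude subsquare w = 22; −1 → 21 = v.

JN88bv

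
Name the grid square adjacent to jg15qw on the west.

JG15pw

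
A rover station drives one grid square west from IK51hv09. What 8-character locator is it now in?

IK51gv99

Longitude extended square 0; −1 → -1, wraps to 9, carry into subsquare.
Longitude subsquare h = 7; −1 → 6 = g.
The latitude characters are unchanged.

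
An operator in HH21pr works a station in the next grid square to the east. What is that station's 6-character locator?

Longitude subsquare p = 15; +1 → 16 = q.
The latitude characters are unchanged.

HH21qr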